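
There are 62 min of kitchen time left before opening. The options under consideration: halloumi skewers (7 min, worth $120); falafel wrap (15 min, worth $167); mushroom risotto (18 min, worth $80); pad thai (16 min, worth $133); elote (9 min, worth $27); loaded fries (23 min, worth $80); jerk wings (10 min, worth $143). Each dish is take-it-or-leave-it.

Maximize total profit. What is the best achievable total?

Ranking by ratio (profit/min): halloumi skewers 17.14, jerk wings 14.30, falafel wrap 11.13, pad thai 8.31.
Taking halloumi skewers + falafel wrap + pad thai + elote + jerk wings: 57 min used, 590 in profit.

590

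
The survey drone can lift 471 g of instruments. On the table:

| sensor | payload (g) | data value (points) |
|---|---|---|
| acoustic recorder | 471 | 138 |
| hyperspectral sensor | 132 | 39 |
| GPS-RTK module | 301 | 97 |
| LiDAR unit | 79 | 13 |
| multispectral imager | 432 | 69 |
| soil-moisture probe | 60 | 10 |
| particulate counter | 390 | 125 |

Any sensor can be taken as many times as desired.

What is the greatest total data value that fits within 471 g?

138

Greedy by ratio would take hyperspectral sensor + GPS-RTK module: 433 g used, total 136.
The 433 g tied up in hyperspectral sensor and GPS-RTK module is better spent on acoustic recorder — total rises to 138 (471 g).
That's the maximum — no swap from here does better than 138.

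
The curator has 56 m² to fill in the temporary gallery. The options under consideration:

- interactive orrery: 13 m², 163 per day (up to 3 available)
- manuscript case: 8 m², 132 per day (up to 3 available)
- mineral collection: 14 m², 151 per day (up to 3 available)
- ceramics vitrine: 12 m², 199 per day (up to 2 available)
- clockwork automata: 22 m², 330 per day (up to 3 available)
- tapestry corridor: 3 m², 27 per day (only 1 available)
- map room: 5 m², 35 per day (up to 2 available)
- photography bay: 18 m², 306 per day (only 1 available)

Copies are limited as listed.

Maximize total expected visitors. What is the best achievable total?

901

Taking the top-ratio exhibits first gives manuscript case + 2×ceramics vitrine + tapestry corridor + photography bay for 863 (53 m²).
Dropping ceramics vitrine and tapestry corridor frees 15 m²; slotting in 2×manuscript case (16 m²) lifts the total to 901 at 54 m².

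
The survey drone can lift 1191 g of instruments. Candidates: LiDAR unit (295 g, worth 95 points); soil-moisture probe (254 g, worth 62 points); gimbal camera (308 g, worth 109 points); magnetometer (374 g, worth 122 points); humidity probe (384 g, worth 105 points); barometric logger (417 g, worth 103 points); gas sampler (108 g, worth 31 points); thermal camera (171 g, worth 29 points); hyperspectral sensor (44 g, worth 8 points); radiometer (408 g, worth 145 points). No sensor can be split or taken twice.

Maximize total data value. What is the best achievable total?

Ranking by ratio (data value/g): radiometer 0.36, gimbal camera 0.35, magnetometer 0.33.
Greedy by ratio would take gimbal camera + magnetometer + hyperspectral sensor + radiometer: 1134 g used, total 384.
Dropping gimbal camera and hyperspectral sensor frees 352 g; slotting in LiDAR unit + gas sampler (403 g) lifts the total to 393 at 1185 g.
Next best is LiDAR unit + gimbal camera + gas sampler + hyperspectral sensor + radiometer at 388 (1163 g) — short by 5.

393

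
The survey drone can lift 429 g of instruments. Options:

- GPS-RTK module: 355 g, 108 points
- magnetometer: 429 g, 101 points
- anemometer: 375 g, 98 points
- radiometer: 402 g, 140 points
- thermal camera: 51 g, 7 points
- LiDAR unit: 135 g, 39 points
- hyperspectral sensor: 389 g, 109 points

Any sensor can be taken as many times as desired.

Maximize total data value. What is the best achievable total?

140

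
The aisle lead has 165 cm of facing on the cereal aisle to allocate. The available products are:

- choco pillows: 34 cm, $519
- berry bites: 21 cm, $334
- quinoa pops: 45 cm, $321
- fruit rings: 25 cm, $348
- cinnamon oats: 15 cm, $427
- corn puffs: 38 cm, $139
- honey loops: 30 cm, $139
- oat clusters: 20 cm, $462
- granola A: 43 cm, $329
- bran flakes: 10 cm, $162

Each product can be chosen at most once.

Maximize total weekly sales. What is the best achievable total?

2419

Greedy by ratio would take choco pillows + berry bites + fruit rings + cinnamon oats + honey loops + oat clusters + bran flakes: 155 cm used, total 2391.
Dropping honey loops and bran flakes frees 40 cm; slotting in granola A (43 cm) lifts the total to 2419 at 158 cm.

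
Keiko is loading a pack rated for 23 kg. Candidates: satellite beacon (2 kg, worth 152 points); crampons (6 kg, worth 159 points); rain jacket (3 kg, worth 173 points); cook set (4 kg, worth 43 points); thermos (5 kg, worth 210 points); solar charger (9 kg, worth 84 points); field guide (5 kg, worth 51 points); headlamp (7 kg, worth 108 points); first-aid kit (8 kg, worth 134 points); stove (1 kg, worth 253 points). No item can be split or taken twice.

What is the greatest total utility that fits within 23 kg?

998

Greedy by ratio would take satellite beacon + crampons + rain jacket + cook set + thermos + stove: 21 kg used, total 990.
Replace cook set with field guide: the trade gains 8 net, giving 998 at 22 kg.
No other feasible combination exceeds 998.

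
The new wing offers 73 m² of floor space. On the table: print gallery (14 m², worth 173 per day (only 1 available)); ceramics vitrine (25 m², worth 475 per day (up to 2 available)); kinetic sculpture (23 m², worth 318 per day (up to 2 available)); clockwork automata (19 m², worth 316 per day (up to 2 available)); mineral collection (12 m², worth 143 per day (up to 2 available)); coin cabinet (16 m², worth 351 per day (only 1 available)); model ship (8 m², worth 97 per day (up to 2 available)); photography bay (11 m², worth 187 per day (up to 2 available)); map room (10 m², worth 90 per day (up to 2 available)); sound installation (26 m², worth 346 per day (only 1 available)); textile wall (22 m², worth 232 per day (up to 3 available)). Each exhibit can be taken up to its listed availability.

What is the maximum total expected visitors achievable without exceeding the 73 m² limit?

A density-first pass picks 2×ceramics vitrine + coin cabinet — 1301 at 66 m².
Dropping ceramics vitrine frees 25 m²; slotting in clockwork automata + photography bay (30 m²) lifts the total to 1329 at 71 m².
Nothing else within 73 m² beats 1329.

1329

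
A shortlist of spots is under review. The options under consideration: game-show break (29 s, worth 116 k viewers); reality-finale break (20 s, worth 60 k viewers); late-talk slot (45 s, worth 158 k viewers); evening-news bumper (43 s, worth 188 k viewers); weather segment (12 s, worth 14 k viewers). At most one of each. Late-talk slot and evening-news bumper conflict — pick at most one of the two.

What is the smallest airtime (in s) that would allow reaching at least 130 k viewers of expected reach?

41

Look for the lowest-airtime combination reaching 130.
game-show break + weather segment reaches 130 using 41 s.
Below 41 s the best achievable stays under 130.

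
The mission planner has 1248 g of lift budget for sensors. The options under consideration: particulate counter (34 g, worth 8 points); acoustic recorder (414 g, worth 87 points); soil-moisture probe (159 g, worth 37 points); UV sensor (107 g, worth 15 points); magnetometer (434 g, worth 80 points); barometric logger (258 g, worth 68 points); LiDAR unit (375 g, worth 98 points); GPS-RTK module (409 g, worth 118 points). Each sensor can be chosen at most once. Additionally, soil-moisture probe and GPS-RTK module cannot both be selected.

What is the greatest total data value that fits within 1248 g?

311

Density check — GPS-RTK module 0.29, barometric logger 0.26, LiDAR unit 0.26 are the best per g.
Taking particulate counter + acoustic recorder + LiDAR unit + GPS-RTK module: 1232 g used, 311 in data value.
Next best is particulate counter + UV sensor + barometric logger + LiDAR unit + GPS-RTK module at 307 (1183 g) — short by 4.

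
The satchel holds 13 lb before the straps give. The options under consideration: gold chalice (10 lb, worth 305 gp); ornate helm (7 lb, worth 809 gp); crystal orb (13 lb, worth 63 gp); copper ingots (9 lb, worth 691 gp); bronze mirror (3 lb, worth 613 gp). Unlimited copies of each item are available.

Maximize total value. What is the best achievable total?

2452

Best packing: 4×bronze mirror — 12 lb, 2452 total.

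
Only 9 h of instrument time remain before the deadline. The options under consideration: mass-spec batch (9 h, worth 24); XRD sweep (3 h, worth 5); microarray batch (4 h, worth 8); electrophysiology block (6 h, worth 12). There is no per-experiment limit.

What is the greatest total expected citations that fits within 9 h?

24

Best packing: mass-spec batch — 9 h, 24 total.
Nothing else within 9 h beats 24.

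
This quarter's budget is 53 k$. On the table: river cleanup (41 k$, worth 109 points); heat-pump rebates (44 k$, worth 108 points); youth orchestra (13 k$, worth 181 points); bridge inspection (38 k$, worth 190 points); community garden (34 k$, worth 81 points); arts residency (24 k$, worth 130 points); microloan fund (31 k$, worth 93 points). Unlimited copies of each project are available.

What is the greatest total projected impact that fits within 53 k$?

The ratio ordering already packs tightly: 4×youth orchestra, 52 k$, 724.
No other feasible combination exceeds 724.

724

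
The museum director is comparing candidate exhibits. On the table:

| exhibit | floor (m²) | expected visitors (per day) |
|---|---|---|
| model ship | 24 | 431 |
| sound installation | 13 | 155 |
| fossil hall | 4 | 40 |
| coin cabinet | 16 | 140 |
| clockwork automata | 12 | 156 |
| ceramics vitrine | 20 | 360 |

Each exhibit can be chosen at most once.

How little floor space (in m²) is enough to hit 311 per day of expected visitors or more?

Minimise m² subject to total expected visitors ≥ 311.
ceramics vitrine reaches 360 using 20 m².
Any bundle with less than 20 m² falls short of 311.

20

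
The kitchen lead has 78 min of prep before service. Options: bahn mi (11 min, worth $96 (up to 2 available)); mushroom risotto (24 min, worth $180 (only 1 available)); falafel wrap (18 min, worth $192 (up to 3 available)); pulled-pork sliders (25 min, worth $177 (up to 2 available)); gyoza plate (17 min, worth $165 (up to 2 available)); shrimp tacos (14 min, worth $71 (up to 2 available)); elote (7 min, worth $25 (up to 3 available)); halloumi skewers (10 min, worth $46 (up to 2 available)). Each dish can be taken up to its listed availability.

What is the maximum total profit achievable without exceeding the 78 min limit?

768

By profit per min: falafel wrap 10.67, gyoza plate 9.71, bahn mi 8.73, mushroom risotto 7.50 lead.
A density-first pass picks 3×falafel wrap + gyoza plate + elote — 766 at 78 min.
Dropping gyoza plate and elote frees 24 min; slotting in 2×bahn mi (22 min) lifts the total to 768 at 76 min.
That's the maximum — no swap from here does better than 768.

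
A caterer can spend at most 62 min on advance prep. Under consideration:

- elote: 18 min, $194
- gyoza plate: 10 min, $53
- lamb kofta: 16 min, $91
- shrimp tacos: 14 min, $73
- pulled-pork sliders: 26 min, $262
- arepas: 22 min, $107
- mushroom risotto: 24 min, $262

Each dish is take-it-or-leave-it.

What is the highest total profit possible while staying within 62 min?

The ratio heuristic lands on elote + lamb kofta + mushroom risotto (547) but leaves 4 min idle.
Dropping elote and lamb kofta frees 34 min; slotting in gyoza plate + pulled-pork sliders (36 min) lifts the total to 577 at 60 min.
The spare 2 min is too small for any remaining dish, and no exchange beats 577.

577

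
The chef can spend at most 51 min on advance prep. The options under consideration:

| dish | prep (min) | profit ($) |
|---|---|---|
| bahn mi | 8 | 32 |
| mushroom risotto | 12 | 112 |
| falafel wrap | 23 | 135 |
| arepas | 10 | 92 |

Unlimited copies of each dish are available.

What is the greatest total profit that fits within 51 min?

460

Ranking by ratio (profit/min): mushroom risotto 9.33, arepas 9.20, falafel wrap 5.87.
Greedy by ratio would take 4×mushroom risotto: 48 min used, total 448.
The 48 min tied up in 4×mushroom risotto is better spent on 5×arepas — total rises to 460 (50 min).
Nothing else within 51 min beats 460.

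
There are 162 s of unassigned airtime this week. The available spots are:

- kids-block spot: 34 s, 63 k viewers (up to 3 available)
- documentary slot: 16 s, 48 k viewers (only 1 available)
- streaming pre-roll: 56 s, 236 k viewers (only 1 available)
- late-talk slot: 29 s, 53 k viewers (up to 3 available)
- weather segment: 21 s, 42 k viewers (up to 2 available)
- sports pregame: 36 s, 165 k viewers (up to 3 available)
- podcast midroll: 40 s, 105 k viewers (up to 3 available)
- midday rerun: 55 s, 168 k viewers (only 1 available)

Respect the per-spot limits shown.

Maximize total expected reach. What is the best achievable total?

A density-first pass picks documentary slot + weather segment + 3×sports pregame — 585 at 145 s.
But kids-block spot + streaming pre-roll + 2×sports pregame fits in 162 s and reaches 629.
That's the maximum — no swap from here does better than 629.

629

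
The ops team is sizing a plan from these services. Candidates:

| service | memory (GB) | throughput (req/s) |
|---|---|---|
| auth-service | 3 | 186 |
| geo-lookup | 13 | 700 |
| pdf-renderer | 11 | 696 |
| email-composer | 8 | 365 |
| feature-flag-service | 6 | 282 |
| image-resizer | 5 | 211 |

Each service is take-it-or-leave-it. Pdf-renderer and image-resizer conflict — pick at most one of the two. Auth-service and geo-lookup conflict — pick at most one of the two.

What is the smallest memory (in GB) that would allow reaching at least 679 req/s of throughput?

11

Minimise GB subject to total throughput ≥ 679.
pdf-renderer: 696 throughput at 11 GB.
No combination under 11 GB hits 679.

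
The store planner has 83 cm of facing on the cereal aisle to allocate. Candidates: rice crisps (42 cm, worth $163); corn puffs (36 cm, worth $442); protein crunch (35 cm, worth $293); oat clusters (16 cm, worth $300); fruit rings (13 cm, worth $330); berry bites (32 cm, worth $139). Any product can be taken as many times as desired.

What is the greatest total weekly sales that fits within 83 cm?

1980

By weekly sales per cm: fruit rings 25.38, oat clusters 18.75, corn puffs 12.28, protein crunch 8.37 lead.
Taking 6×fruit rings: 78 cm used, 1980 in weekly sales.
The spare 5 cm is too small for any remaining product, and no exchange beats 1980.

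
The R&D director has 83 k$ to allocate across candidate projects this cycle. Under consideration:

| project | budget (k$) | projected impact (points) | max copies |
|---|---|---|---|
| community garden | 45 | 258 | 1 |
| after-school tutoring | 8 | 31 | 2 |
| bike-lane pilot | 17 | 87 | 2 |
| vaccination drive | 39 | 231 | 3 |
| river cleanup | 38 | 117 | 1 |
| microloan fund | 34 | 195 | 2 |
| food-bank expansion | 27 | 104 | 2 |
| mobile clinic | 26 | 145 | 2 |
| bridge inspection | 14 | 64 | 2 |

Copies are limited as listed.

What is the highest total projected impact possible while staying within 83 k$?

Greedy by ratio would take 2×vaccination drive: 78 k$ used, total 462.
Dropping vaccination drive frees 39 k$; slotting in bike-lane pilot + mobile clinic (43 k$) lifts the total to 463 at 82 k$.
That's the maximum — no swap from here does better than 463.

463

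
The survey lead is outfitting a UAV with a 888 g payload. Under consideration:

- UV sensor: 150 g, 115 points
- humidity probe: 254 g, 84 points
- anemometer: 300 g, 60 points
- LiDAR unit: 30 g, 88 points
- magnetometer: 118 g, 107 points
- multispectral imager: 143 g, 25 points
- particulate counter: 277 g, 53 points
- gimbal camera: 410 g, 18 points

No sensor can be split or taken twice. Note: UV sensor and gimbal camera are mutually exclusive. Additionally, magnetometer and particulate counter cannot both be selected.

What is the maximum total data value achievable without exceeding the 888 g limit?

UV sensor + humidity probe + anemometer + LiDAR unit + magnetometer uses 852 of the 888 g and totals 454.

454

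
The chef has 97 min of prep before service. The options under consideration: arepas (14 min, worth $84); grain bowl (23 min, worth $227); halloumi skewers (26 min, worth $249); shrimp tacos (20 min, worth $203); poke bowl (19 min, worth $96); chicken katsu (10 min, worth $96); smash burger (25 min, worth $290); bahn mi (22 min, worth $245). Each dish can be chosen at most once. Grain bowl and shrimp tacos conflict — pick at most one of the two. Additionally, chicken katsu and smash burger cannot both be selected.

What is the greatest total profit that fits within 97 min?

Grain bowl + halloumi skewers + smash burger + bahn mi uses 96 of the 97 min and totals 1011.

1011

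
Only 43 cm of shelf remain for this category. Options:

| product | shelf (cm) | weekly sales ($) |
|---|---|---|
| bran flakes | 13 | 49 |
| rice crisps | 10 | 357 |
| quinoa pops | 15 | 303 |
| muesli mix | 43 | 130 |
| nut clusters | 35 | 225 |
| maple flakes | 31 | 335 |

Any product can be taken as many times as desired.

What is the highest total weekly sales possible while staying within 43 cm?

1428

By weekly sales per cm: rice crisps 35.70, quinoa pops 20.20, maple flakes 10.81 lead.
4×rice crisps uses 40 of the 43 cm and totals 1428.
The spare 3 cm is too small for any remaining product, and no exchange beats 1428.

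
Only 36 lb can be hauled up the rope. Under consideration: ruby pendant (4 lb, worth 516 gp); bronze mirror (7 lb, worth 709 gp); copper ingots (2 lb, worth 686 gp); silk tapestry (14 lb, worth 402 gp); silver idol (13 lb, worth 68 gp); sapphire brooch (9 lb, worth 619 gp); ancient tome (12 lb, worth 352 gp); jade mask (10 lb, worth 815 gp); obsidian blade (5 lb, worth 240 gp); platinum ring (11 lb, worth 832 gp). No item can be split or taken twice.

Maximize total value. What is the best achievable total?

3558

By value per lb: copper ingots 343.00, ruby pendant 129.00, bronze mirror 101.29, jade mask 81.50 lead.
Best packing: ruby pendant + bronze mirror + copper ingots + jade mask + platinum ring — 34 lb, 3558 total.
No other feasible combination exceeds 3558.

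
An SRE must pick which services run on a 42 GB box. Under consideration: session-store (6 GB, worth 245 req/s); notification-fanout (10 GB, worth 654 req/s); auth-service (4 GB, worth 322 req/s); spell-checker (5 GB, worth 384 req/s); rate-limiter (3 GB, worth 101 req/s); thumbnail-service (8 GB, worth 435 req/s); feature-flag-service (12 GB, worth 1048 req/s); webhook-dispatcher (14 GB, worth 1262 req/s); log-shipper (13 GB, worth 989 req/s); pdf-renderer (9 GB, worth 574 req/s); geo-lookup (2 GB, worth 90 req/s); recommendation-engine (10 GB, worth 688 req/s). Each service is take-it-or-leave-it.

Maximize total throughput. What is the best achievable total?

3410

Filling by ratio: auth-service + spell-checker + rate-limiter + feature-flag-service + webhook-dispatcher + geo-lookup for 3207, with 2 GB left unused.
The 8 GB tied up in spell-checker and rate-limiter is better spent on recommendation-engine — total rises to 3410 (42 GB).
The closest alternative, rate-limiter + feature-flag-service + webhook-dispatcher + log-shipper, reaches only 3400.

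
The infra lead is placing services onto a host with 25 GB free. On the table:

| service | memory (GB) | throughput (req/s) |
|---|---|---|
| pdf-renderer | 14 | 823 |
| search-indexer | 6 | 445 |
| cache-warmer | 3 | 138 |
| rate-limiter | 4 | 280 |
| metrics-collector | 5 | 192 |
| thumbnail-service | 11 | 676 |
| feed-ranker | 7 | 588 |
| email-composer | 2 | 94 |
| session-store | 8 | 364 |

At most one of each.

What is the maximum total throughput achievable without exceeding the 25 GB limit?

1709

Taking the top-ratio services first gives search-indexer + cache-warmer + rate-limiter + feed-ranker + email-composer for 1545 (22 GB).
The 9 GB tied up in cache-warmer and rate-limiter and email-composer is better spent on thumbnail-service — total rises to 1709 (24 GB).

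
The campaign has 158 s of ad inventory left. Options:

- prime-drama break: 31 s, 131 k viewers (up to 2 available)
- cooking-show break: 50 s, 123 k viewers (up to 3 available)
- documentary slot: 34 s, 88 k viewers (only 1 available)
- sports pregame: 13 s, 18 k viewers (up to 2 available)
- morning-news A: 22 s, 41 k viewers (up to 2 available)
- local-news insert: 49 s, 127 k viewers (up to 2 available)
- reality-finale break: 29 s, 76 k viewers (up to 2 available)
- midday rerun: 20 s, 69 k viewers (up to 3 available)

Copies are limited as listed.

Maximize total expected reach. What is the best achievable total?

By expected reach per s: prime-drama break 4.23, midday rerun 3.45, reality-finale break 2.62, local-news insert 2.59 lead.
Greedy by ratio would take 2×prime-drama break + reality-finale break + 3×midday rerun: 151 s used, total 545.
The 29 s tied up in reality-finale break is better spent on documentary slot — total rises to 557 (156 s).

557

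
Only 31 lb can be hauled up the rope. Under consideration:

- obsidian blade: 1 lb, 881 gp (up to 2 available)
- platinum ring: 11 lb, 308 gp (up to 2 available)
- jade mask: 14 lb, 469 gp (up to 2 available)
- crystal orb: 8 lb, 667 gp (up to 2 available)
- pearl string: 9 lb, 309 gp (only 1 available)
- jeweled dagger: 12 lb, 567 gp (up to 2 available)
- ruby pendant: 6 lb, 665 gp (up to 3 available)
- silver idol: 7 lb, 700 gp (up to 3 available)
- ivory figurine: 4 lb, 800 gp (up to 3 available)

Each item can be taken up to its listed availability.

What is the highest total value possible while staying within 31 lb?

5562

A density-first pass picks 2×obsidian blade + 2×ruby pendant + 3×ivory figurine — 5492 at 26 lb.
Replace 2×ruby pendant with 2×silver idol: the trade gains 70 net, giving 5562 at 28 lb.
Every other selection either busts 31 lb or exceeds an availability limit or fails to beat 5562.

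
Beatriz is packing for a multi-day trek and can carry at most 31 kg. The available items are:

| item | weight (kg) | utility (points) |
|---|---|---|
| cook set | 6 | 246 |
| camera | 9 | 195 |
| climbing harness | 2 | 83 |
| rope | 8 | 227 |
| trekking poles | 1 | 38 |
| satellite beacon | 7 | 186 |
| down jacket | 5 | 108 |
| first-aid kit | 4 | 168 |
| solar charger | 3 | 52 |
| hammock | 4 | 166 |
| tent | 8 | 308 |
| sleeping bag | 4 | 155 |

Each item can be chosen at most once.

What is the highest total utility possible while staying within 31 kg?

The ratio heuristic lands on cook set + climbing harness + trekking poles + first-aid kit + hammock + tent + sleeping bag (1164) but leaves 2 kg idle.
The 1 kg tied up in trekking poles is better spent on solar charger — total rises to 1178 (31 kg).

1178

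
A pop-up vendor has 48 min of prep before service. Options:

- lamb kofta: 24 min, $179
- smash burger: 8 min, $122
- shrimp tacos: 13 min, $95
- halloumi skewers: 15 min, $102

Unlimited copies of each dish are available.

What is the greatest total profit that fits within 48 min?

The ratio ordering already packs tightly: 6×smash burger, 48 min, 732.

732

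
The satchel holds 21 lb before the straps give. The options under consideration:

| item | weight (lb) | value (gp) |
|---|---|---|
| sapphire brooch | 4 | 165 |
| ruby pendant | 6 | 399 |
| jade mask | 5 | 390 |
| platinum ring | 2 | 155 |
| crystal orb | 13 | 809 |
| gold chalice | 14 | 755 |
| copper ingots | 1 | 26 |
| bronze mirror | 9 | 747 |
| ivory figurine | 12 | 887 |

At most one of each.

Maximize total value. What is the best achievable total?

Taking the top-ratio items first gives sapphire brooch + jade mask + platinum ring + copper ingots + bronze mirror for 1483 (21 lb).
Reworking the packing: bronze mirror + ivory figurine uses 21 lb and improves the total to 1634.

1634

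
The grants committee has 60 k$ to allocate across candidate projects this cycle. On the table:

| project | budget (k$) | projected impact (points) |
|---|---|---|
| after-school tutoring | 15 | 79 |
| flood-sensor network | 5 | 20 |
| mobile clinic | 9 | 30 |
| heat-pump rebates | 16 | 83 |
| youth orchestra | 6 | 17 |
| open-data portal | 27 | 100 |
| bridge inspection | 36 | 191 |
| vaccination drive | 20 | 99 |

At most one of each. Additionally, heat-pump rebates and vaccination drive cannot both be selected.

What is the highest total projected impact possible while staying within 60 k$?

300

The ratio heuristic lands on after-school tutoring + flood-sensor network + bridge inspection (290) but leaves 4 k$ idle.
Dropping flood-sensor network frees 5 k$; slotting in mobile clinic (9 k$) lifts the total to 300 at 60 k$.
Next best is flood-sensor network + heat-pump rebates + bridge inspection at 294 (57 k$) — short by 6.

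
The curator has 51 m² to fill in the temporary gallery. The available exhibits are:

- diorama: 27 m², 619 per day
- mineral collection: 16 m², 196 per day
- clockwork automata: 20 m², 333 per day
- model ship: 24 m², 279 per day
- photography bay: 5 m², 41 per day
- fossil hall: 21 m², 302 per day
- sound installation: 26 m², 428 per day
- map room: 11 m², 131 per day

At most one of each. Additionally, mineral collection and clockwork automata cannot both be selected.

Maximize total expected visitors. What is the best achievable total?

952

Taking diorama + clockwork automata: 47 m² used, 952 in expected visitors.
An exhaustive check of the 256 subsets confirms 952.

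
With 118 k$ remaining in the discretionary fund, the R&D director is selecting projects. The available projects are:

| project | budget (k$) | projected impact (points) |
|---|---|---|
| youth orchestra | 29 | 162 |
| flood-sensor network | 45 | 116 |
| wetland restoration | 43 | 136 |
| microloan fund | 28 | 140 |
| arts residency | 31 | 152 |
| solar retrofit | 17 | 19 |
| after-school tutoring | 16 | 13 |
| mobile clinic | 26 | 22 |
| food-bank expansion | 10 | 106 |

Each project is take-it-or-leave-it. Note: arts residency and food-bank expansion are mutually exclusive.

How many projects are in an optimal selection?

4

The maximum projected impact within 118 k$ is 544.
youth orchestra + wetland restoration + microloan fund + food-bank expansion hits 544 at 110 k$.
All optima have 4 projects.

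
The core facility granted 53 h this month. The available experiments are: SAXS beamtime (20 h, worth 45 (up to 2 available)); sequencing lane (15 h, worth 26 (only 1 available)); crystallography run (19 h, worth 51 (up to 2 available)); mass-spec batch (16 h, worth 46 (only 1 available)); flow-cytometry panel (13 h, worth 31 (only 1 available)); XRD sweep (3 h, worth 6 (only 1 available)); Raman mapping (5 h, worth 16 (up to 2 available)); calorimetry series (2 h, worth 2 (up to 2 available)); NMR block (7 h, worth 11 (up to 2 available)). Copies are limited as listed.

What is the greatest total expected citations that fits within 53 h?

Taking the top-ratio experiments first gives crystallography run + mass-spec batch + XRD sweep + 2×Raman mapping + 2×calorimetry series for 139 (52 h).
Replace XRD sweep and Raman mapping and 2×calorimetry series with flow-cytometry panel: the trade gains 5 net, giving 144 at 53 h.
No other feasible combination exceeds 144.

144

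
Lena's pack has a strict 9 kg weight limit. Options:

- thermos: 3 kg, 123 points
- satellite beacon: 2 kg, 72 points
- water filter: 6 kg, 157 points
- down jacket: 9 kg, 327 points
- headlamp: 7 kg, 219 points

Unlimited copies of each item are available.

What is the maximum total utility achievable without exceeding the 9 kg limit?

3×thermos uses 9 of the 9 kg and totals 369.
Nothing else within 9 kg beats 369.

369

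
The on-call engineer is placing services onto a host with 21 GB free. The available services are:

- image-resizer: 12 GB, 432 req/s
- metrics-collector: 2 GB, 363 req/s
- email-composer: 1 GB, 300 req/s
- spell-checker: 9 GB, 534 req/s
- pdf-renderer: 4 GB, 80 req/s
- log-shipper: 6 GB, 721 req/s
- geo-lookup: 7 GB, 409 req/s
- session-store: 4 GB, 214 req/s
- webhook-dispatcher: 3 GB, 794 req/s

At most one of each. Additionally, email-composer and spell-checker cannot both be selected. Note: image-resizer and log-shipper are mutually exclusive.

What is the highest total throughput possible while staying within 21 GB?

2587

Metrics-collector + email-composer + log-shipper + geo-lookup + webhook-dispatcher uses 19 of the 21 GB and totals 2587.
Runner-up metrics-collector + email-composer + pdf-renderer + log-shipper + session-store + webhook-dispatcher tops out at 2472.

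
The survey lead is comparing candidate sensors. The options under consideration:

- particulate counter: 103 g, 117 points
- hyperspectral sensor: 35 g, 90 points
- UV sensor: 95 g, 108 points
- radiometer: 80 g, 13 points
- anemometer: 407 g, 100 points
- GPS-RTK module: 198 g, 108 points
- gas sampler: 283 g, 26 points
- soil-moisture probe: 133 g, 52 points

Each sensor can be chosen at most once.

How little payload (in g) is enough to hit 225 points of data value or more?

198

Need the lightest bundle worth ≥ 225.
Taking particulate counter + UV sensor gives 225 (≥ 225) for 198 g.
No combination under 198 g hits 225.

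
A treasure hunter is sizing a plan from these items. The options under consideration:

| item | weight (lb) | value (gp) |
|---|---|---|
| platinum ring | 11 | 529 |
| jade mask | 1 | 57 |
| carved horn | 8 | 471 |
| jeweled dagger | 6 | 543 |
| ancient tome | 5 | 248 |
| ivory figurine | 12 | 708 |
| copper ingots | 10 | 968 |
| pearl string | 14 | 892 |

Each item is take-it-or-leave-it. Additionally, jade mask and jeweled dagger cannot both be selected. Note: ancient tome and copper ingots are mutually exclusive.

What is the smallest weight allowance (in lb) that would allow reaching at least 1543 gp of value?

22

Look for the lowest-weight combination reaching 1543.
Taking platinum ring + jade mask + copper ingots gives 1554 (≥ 1543) for 22 lb.
No combination under 22 lb hits 1543.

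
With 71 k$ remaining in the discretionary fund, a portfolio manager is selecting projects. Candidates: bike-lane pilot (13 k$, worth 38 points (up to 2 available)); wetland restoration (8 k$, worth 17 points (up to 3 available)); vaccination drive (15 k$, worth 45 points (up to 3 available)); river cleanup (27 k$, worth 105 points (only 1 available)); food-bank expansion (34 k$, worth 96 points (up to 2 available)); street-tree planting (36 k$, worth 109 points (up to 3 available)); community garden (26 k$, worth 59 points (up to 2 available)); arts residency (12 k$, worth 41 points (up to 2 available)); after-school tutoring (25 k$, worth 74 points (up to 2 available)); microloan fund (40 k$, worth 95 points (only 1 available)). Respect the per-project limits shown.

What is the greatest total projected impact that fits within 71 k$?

Filling by ratio: vaccination drive + river cleanup + 2×arts residency for 232, with 5 k$ left unused.
Replace arts residency with vaccination drive: the trade gains 4 net, giving 236 at 69 k$.
The spare 2 k$ is too small for any remaining project, and no exchange beats 236.

236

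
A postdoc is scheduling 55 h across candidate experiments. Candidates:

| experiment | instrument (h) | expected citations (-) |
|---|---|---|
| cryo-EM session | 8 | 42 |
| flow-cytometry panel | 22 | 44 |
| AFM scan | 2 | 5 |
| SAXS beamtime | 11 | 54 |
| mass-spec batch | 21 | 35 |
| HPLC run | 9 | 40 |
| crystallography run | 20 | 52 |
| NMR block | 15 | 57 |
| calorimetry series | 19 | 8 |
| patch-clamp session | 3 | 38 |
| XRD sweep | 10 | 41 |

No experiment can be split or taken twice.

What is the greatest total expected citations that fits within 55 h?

Filling by ratio: cryo-EM session + AFM scan + SAXS beamtime + HPLC run + patch-clamp session + XRD sweep for 220, with 12 h left unused.
Dropping patch-clamp session frees 3 h; slotting in NMR block (15 h) lifts the total to 239 at 55 h.
Every other selection either busts 55 h or fails to beat 239.

239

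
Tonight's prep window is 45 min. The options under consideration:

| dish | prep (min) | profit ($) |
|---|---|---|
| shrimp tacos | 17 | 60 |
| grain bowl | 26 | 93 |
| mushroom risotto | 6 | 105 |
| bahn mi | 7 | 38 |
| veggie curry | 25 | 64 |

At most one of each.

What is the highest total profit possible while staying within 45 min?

236

The ratio ordering already packs tightly: grain bowl + mushroom risotto + bahn mi, 39 min, 236.
The spare 6 min is too small for any remaining dish, and no exchange beats 236.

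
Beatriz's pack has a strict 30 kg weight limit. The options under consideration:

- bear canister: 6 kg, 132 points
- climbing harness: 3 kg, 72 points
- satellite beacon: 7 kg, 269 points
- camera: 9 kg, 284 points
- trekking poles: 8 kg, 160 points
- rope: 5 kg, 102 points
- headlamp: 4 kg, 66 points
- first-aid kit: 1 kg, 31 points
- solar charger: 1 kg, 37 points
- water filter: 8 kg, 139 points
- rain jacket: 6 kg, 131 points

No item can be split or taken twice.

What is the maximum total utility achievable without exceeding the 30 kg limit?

A density-first pass picks bear canister + climbing harness + satellite beacon + camera + first-aid kit + solar charger — 825 at 27 kg.
Dropping climbing harness frees 3 kg; slotting in rain jacket (6 kg) lifts the total to 884 at 30 kg.
The closest alternative, climbing harness + satellite beacon + camera + rope + headlamp + first-aid kit + solar charger, reaches only 861.

884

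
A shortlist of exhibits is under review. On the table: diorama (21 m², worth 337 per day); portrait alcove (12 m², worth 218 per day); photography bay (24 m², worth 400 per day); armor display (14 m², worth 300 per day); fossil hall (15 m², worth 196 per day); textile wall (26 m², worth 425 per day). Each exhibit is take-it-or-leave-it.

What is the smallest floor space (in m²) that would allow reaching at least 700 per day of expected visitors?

38

Need the lightest bundle worth ≥ 700.
photography bay + armor display reaches 700 using 38 m².
Any bundle with less than 38 m² falls short of 700.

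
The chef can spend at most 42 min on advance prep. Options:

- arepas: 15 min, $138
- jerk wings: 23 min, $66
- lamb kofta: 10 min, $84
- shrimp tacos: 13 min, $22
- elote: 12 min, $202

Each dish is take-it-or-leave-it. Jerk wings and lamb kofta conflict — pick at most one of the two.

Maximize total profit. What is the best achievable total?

Density check — elote 16.83, arepas 9.20, lamb kofta 8.40 are the best per min.
Best packing: arepas + lamb kofta + elote — 37 min, 424 total.

424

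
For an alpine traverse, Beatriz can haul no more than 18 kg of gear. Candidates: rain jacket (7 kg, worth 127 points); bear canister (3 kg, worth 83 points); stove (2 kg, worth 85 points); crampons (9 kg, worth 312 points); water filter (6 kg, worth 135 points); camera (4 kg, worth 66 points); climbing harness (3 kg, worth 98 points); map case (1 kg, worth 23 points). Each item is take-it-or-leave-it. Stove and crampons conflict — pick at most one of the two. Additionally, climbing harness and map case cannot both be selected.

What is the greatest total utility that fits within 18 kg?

Taking crampons + water filter + climbing harness: 18 kg used, 545 in utility.

545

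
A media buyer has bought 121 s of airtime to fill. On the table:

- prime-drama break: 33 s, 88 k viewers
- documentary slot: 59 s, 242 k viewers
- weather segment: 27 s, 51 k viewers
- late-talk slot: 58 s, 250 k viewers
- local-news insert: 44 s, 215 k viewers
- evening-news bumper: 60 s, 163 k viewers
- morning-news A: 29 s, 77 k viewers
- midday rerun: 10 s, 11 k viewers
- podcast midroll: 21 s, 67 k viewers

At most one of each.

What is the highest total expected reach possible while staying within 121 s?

Ranking by ratio (expected reach/s): local-news insert 4.89, late-talk slot 4.31, documentary slot 4.10.
Taking the top-ratio spots first gives late-talk slot + local-news insert + midday rerun for 476 (112 s).
Replace local-news insert and midday rerun with documentary slot: the trade gains 16 net, giving 492 at 117 s.
Next best is late-talk slot + local-news insert + midday rerun at 476 (112 s) — short by 16.

492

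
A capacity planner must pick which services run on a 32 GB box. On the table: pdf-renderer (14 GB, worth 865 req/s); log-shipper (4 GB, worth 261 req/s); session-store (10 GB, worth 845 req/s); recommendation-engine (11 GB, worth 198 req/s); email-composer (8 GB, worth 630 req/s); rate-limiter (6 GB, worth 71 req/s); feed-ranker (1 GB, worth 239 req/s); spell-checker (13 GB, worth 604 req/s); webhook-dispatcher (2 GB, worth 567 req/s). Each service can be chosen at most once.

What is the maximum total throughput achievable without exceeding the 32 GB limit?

Density check — webhook-dispatcher 283.50, feed-ranker 239.00, session-store 84.50 are the best per GB.
The ratio heuristic lands on log-shipper + session-store + email-composer + rate-limiter + feed-ranker + webhook-dispatcher (2613) but leaves 1 GB idle.
Dropping email-composer and rate-limiter frees 14 GB; slotting in pdf-renderer (14 GB) lifts the total to 2777 at 31 GB.

2777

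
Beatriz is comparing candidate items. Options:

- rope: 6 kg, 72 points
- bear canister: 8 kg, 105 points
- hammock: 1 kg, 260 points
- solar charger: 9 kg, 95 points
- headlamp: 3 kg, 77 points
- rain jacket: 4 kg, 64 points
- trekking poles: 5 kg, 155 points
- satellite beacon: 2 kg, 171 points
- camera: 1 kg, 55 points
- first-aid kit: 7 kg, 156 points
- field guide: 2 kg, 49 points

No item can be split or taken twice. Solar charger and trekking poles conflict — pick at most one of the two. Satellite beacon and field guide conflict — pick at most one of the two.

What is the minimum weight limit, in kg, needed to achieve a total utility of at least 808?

18

Minimise kg subject to total utility ≥ 808.
Taking hammock + headlamp + trekking poles + satellite beacon + first-aid kit gives 819 (≥ 808) for 18 kg.
No combination under 18 kg hits 808.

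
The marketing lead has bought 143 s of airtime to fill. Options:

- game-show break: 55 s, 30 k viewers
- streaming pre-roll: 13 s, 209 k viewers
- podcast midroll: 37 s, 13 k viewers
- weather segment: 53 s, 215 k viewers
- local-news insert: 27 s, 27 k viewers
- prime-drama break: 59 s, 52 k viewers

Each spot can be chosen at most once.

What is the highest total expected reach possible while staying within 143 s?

476

The ratio heuristic lands on streaming pre-roll + podcast midroll + weather segment + local-news insert (464) but leaves 13 s idle.
Dropping podcast midroll and local-news insert frees 64 s; slotting in prime-drama break (59 s) lifts the total to 476 at 125 s.
No other feasible combination exceeds 476.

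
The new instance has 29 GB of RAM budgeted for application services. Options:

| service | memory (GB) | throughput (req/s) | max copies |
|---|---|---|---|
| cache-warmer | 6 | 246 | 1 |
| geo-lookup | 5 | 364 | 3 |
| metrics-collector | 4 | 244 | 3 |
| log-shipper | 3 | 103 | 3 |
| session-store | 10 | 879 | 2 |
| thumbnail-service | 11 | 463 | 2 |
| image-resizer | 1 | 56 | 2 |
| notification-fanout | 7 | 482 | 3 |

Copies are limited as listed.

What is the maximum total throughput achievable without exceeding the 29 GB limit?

2366

Density check — session-store 87.90, geo-lookup 72.80, notification-fanout 68.86, metrics-collector 61.00 are the best per GB.
The ratio ordering already packs tightly: geo-lookup + metrics-collector + 2×session-store, 29 GB, 2366.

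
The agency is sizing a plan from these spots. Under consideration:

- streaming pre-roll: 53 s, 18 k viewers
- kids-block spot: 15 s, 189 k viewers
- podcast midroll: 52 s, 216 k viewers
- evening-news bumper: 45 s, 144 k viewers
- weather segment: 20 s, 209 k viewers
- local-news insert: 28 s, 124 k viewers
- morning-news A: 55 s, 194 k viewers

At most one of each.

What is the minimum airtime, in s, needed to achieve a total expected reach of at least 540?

80

Minimise s subject to total expected reach ≥ 540.
kids-block spot + evening-news bumper + weather segment reaches 542 using 80 s.
No combination under 80 s hits 540.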